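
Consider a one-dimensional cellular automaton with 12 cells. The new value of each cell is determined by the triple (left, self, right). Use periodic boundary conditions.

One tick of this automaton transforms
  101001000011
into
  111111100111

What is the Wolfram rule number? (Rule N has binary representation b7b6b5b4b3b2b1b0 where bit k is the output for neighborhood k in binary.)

254

position 11: 111 → 1  (bit 7 = 1)
position 0: 110 → 1  (bit 6 = 1)
position 1: 101 → 1  (bit 5 = 1)
position 3: 100 → 1  (bit 4 = 1)
position 10: 011 → 1  (bit 3 = 1)
position 2: 010 → 1  (bit 2 = 1)
position 4: 001 → 1  (bit 1 = 1)
position 7: 000 → 0  (bit 0 = 0)
bits b7..b0 = 11111110 = 254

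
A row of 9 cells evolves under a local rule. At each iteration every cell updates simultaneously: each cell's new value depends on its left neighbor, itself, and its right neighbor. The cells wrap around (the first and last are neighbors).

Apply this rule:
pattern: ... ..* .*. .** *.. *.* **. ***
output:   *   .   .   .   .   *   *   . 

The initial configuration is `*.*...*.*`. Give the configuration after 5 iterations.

*****...*

iteration 1: **..*..*.
iteration 2: .*......*
iteration 3: *..****..
iteration 4: ......*..
iteration 5: *****...*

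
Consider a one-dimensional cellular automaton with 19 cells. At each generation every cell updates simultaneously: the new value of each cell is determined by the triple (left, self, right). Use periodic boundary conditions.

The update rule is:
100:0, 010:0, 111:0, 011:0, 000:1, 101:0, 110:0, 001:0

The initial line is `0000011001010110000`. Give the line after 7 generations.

1111000000000000111

1111000000000000111
0000011111111110000
1111000000000000111  (repeats generation 1; period 2)
generation 7: 1111000000000000111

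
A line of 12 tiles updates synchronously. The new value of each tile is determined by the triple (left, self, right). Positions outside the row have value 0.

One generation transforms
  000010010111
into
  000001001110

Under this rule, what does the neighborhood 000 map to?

At position 0 the neighborhood is 000; the next row has 0 there.

0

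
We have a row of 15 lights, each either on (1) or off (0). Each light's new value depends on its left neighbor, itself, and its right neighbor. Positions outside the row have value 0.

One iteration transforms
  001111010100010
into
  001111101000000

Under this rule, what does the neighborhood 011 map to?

At position 2 the neighborhood is 011; the next row has 1 there.

1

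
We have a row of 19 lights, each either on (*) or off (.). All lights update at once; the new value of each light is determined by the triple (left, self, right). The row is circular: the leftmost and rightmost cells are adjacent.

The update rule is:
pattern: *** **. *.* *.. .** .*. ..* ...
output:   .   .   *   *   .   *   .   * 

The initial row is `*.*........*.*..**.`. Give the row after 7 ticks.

**********.****...*
..........*....**..
*********.****...**
.........*....**...
********.****...***
........*....**....
*******.****...****

*******.****...****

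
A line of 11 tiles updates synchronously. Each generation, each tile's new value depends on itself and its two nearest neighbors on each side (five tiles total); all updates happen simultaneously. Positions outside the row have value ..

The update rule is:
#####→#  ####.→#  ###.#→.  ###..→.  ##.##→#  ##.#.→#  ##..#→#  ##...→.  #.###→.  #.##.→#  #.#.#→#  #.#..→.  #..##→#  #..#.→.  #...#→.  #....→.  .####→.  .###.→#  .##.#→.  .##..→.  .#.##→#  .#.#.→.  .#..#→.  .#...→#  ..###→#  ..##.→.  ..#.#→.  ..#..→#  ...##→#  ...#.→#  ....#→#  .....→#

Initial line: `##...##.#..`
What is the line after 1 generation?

....#..#.#.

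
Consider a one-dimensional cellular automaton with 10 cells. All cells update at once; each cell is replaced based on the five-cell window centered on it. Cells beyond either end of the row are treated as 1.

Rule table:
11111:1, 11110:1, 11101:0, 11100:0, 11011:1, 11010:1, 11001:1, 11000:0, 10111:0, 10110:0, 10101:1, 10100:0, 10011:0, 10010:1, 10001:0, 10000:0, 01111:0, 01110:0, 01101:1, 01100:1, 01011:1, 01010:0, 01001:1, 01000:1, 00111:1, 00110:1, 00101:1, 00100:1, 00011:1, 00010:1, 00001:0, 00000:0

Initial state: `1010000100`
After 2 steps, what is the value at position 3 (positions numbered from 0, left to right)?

0

0101001110
1100101001
position 3 holds 0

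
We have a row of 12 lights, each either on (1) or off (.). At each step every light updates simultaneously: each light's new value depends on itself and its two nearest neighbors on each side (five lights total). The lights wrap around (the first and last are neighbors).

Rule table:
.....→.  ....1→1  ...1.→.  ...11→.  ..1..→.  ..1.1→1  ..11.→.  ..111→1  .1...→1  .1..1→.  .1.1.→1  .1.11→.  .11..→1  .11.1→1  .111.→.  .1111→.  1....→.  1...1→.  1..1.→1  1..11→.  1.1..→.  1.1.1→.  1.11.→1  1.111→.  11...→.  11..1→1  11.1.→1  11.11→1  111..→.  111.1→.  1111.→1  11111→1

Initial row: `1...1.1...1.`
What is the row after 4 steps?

..1..1..1..1

.1..11.1..11
1....11....1
1..1..1..1..
..1..1..1..1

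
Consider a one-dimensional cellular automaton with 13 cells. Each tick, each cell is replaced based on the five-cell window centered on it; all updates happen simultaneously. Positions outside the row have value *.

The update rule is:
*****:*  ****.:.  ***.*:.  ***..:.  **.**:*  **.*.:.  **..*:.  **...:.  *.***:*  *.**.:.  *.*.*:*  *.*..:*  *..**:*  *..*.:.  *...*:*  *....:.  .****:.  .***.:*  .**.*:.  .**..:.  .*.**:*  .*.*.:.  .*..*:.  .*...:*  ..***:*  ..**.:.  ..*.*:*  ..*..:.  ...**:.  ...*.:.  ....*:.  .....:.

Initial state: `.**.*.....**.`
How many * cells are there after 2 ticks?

2

*...**......*
..*.........*
count of *: 2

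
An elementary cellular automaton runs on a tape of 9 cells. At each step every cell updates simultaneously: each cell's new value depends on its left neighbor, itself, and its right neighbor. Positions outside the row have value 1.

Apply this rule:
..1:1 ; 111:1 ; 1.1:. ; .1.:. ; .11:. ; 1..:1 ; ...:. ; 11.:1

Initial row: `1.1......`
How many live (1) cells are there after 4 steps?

1..1....1
111.1..1.
111..11..
11111.111
count of 1: 8

8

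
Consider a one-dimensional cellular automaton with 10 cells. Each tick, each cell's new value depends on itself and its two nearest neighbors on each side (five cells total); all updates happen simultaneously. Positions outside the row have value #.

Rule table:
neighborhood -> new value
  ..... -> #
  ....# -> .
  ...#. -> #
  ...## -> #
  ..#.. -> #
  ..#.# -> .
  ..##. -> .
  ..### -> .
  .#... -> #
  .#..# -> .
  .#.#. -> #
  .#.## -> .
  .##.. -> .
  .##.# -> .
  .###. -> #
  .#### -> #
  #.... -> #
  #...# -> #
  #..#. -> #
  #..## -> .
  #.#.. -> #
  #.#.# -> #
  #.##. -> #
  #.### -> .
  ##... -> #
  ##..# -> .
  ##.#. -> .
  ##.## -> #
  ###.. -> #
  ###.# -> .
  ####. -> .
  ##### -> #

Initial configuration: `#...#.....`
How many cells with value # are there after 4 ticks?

5

tick 1: ########.#
tick 2: ######..#.
tick 3: ####.#.#..
tick 4: ##...###..
count of #: 5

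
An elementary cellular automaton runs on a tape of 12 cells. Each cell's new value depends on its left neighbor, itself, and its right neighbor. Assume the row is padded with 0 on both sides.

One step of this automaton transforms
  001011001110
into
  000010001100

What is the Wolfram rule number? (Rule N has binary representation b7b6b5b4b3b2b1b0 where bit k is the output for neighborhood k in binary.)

136

position 9: 111 → 1  (bit 7 = 1)
position 5: 110 → 0  (bit 6 = 0)
position 3: 101 → 0  (bit 5 = 0)
position 6: 100 → 0  (bit 4 = 0)
position 4: 011 → 1  (bit 3 = 1)
position 2: 010 → 0  (bit 2 = 0)
position 1: 001 → 0  (bit 1 = 0)
position 0: 000 → 0  (bit 0 = 0)
bits b7..b0 = 10001000 = 136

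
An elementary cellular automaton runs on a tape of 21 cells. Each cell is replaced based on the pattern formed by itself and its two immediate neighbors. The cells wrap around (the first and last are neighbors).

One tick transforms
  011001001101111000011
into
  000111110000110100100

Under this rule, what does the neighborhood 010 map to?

At position 5 the neighborhood is 010; the next row has 1 there.

1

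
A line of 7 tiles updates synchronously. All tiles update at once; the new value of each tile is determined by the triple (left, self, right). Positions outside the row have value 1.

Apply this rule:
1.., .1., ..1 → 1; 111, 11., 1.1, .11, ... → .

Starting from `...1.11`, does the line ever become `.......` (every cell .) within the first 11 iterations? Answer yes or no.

iteration 1: 1.11...
iteration 2: ....1.1
iteration 3: 1..11..
iteration 4: .11..11
iteration 5: ...11..
iteration 6: 1.1..11
iteration 7: ..111..
iteration 8: 11...11
iteration 9: ..1.1..
iteration 10: 111.111
iteration 11: .......
all cells are . at iteration 11

yes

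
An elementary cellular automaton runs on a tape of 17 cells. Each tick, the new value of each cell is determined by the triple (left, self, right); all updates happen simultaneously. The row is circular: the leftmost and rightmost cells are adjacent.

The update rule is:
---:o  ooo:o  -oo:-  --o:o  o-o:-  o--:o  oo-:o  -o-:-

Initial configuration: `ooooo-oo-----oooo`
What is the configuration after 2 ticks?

ooooo--oooooo-ooo
ooooooo-ooooo--oo

ooooooo-ooooo--oo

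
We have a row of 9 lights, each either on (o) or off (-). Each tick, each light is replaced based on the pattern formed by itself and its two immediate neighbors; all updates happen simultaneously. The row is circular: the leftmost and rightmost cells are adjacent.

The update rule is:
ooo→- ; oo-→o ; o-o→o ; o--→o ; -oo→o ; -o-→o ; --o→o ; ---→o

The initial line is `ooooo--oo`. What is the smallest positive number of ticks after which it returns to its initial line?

2

----oooo-
ooooo--oo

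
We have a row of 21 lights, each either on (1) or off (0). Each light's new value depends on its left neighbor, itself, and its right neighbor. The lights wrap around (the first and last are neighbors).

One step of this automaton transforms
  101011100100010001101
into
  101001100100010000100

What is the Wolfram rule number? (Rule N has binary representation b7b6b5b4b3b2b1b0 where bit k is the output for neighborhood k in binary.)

position 5: 111 → 1  (bit 7 = 1)
position 0: 110 → 1  (bit 6 = 1)
position 1: 101 → 0  (bit 5 = 0)
position 7: 100 → 0  (bit 4 = 0)
position 4: 011 → 0  (bit 3 = 0)
position 2: 010 → 1  (bit 2 = 1)
position 8: 001 → 0  (bit 1 = 0)
position 11: 000 → 0  (bit 0 = 0)
bits b7..b0 = 11000100 = 196

196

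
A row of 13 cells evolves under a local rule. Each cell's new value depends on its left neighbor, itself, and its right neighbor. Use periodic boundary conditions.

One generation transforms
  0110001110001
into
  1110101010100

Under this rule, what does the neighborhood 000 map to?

1

At position 4 the neighborhood is 000; the next row has 1 there.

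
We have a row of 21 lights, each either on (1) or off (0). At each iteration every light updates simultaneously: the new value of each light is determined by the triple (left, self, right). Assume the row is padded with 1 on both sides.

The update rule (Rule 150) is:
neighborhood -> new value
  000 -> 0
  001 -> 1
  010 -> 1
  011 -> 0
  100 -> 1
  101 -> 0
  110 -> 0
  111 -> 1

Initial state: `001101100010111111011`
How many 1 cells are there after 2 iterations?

10

110000010110011110001
101000110001101101010
count of 1: 10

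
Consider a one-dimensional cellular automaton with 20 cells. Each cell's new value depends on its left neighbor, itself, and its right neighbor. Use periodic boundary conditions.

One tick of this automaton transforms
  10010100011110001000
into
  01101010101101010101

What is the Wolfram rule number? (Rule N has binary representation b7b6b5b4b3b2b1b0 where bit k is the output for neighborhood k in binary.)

position 10: 111 → 1  (bit 7 = 1)
position 12: 110 → 0  (bit 6 = 0)
position 4: 101 → 1  (bit 5 = 1)
position 1: 100 → 1  (bit 4 = 1)
position 9: 011 → 0  (bit 3 = 0)
position 0: 010 → 0  (bit 2 = 0)
position 2: 001 → 1  (bit 1 = 1)
position 7: 000 → 0  (bit 0 = 0)
bits b7..b0 = 10110010 = 178

178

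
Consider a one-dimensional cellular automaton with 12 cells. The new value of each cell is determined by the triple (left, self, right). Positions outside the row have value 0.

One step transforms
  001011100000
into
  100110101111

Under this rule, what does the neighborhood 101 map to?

1

At position 3 the neighborhood is 101; the next row has 1 there.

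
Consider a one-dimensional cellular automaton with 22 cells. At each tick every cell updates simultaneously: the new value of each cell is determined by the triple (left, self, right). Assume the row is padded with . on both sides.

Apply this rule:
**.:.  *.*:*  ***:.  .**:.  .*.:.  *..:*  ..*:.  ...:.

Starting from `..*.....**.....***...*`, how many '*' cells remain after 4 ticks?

tick 1: ...*......*.......*...
tick 2: ....*......*.......*..
tick 3: .....*......*.......*.
tick 4: ......*......*.......*
count of *: 3

3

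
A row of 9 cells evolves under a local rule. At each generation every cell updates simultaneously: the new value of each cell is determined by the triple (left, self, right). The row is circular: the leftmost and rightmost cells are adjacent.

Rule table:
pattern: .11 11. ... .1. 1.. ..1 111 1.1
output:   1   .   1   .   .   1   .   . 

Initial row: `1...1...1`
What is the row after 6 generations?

11...11..

generation 1: ..11..111
generation 2: .11..11..
generation 3: 11..11..1
generation 4: ...11..11
generation 5: .111..11.
generation 6: 11...11..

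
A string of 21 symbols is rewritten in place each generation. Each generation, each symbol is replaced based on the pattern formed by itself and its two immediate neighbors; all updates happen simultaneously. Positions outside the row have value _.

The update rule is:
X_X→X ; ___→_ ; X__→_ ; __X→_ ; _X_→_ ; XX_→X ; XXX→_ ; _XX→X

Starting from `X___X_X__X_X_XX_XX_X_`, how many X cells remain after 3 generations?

generation 1: _____X____X_XXXXXXX__
generation 2: ___________XX_____X__
generation 3: ___________XX________
count of X: 2

2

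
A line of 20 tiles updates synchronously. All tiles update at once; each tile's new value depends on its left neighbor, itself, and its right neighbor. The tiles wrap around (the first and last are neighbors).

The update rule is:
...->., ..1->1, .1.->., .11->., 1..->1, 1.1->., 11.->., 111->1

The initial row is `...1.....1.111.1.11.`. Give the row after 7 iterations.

iteration 1: ..1.1...1...1......1
iteration 2: 11...1.1.1.1.1....1.
iteration 3: ..1.1.........1..1..
iteration 4: .1...1.......1.11.1.
iteration 5: 1.1.1.1.....1......1
iteration 6: .......1...1.1....1.
iteration 7: ......1.1.1...1..1.1

......1.1.1...1..1.1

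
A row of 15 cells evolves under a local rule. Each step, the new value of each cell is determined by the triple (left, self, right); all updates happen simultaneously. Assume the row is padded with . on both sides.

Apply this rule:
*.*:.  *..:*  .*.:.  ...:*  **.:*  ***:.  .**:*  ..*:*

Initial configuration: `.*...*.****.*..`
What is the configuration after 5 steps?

step 1: *.***..*..*..**
step 2: ..*.***.**.****
step 3: **..*.*.**.*..*
step 4: ****....**..**.
step 5: *..************

*..************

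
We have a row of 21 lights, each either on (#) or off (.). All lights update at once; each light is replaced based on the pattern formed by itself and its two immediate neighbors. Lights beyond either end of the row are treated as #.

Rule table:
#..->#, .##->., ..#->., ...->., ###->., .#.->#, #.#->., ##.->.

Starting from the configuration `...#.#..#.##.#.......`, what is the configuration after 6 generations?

#..#.##.#....##......
.#.#....##.....#.....
.#.##.....#....##....
.#...#....##.....#...
.##..##.....#....##..
...#...#....##.....#.

...#...#....##.....#.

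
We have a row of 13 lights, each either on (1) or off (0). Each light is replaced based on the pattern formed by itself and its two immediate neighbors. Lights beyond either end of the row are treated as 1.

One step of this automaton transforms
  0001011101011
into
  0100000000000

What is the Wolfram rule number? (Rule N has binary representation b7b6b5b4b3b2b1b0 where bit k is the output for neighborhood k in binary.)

position 6: 111 → 0  (bit 7 = 0)
position 7: 110 → 0  (bit 6 = 0)
position 4: 101 → 0  (bit 5 = 0)
position 0: 100 → 0  (bit 4 = 0)
position 5: 011 → 0  (bit 3 = 0)
position 3: 010 → 0  (bit 2 = 0)
position 2: 001 → 0  (bit 1 = 0)
position 1: 000 → 1  (bit 0 = 1)
bits b7..b0 = 00000001 = 1

1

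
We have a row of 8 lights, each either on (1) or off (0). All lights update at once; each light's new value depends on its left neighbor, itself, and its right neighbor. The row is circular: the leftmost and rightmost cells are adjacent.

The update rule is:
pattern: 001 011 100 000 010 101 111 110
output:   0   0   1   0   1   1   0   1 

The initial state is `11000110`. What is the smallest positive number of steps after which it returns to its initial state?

01100011
10110001
11011000
01101100
00110110
00011011
10001101
11000110

8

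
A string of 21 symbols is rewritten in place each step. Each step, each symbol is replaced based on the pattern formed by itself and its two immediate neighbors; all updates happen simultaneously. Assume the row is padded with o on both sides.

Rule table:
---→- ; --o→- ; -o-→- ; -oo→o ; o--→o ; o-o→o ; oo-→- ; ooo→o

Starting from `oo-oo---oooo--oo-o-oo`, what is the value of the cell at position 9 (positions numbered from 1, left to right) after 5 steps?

step 1: o-oo-o--ooo-o-o-o-ooo
step 2: -oo-o-o-oo-o-o-o-oooo
step 3: oo-o-o-oo-o-o-o-ooooo
step 4: o-o-o-oo-o-o-o-oooooo
step 5: -o-o-oo-o-o-o-ooooooo
position 9 holds o

o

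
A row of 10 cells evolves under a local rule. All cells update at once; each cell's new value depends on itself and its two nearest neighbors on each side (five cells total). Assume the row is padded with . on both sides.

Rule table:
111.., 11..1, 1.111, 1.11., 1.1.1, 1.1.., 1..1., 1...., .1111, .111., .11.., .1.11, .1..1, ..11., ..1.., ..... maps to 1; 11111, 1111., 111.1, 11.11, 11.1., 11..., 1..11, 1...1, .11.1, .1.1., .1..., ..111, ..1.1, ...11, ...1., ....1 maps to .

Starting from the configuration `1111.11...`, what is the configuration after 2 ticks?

.1...11.11
.1...1..11

.1...1..11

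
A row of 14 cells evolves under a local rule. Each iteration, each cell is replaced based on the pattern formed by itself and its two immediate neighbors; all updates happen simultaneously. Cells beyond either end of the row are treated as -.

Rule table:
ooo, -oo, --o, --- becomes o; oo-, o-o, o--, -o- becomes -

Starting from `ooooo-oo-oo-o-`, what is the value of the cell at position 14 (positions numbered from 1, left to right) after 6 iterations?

-

oooo--o--o----
ooo--o--o--ooo
oo--o--o--ooo-
o--o--o--ooo--
--o--o--ooo--o
oo--o--ooo--o-
position 14 holds -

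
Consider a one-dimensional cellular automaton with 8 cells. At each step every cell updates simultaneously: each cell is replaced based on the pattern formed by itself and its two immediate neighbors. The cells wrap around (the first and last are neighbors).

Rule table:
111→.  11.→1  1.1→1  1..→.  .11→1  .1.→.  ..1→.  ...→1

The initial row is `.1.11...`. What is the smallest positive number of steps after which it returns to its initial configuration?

4

step 1: ..111.11
step 2: ..1.1111
step 3: ...11..1
step 4: .1.11...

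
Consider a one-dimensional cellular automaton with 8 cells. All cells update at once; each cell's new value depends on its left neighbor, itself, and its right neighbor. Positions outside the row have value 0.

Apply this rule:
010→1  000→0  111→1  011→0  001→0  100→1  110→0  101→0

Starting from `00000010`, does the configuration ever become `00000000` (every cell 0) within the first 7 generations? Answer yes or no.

00000011
00000000
all cells are 0 at generation 2

yes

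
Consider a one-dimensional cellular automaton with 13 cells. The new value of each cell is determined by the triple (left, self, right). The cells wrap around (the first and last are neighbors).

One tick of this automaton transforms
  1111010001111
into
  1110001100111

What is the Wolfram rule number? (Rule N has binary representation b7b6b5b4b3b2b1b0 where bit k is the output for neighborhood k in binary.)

position 0: 111 → 1  (bit 7 = 1)
position 3: 110 → 0  (bit 6 = 0)
position 4: 101 → 0  (bit 5 = 0)
position 6: 100 → 1  (bit 4 = 1)
position 9: 011 → 0  (bit 3 = 0)
position 5: 010 → 0  (bit 2 = 0)
position 8: 001 → 0  (bit 1 = 0)
position 7: 000 → 1  (bit 0 = 1)
bits b7..b0 = 10010001 = 145

145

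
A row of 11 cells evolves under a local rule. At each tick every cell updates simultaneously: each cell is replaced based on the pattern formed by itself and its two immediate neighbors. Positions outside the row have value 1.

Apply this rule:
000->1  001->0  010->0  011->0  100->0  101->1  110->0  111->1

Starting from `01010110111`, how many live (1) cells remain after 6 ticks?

4

tick 1: 10101001011
tick 2: 01010000101
tick 3: 10100110010
tick 4: 01000000001
tick 5: 10011111100
tick 6: 00001111000
count of 1: 4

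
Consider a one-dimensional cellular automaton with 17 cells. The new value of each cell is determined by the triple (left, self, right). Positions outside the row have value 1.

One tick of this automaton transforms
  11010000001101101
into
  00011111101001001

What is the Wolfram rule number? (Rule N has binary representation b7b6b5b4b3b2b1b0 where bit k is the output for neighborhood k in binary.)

position 0: 111 → 0  (bit 7 = 0)
position 1: 110 → 0  (bit 6 = 0)
position 2: 101 → 0  (bit 5 = 0)
position 4: 100 → 1  (bit 4 = 1)
position 10: 011 → 1  (bit 3 = 1)
position 3: 010 → 1  (bit 2 = 1)
position 9: 001 → 0  (bit 1 = 0)
position 5: 000 → 1  (bit 0 = 1)
bits b7..b0 = 00011101 = 29

29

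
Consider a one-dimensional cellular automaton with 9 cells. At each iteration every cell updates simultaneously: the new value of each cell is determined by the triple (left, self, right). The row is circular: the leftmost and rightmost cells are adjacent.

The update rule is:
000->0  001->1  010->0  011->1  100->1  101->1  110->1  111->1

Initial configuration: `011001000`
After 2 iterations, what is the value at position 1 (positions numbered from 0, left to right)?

iteration 1: 111110100
iteration 2: 111111011
position 1 holds 1

1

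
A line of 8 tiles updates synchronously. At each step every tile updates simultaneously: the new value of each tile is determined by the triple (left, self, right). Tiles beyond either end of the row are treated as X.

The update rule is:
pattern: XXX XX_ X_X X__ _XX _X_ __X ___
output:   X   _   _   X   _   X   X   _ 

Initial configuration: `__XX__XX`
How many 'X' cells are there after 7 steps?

3

XX__XX_X
X_XX____
____X__X
X__XXXX_
_XX_XX__
______XX
X____X_X
count of X: 3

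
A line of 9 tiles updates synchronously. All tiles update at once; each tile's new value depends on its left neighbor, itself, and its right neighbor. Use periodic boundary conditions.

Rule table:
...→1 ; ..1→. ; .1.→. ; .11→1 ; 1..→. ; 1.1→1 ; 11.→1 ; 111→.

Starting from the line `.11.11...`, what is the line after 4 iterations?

..1.1..11

.11111.11
11...1111
.1.1.1...
..1.1..11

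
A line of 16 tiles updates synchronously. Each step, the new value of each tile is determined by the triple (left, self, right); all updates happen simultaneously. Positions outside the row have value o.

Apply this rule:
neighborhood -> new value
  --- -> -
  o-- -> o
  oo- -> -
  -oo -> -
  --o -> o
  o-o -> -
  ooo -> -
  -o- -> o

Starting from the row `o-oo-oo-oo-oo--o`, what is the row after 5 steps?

---o-----ooo---o

-------------oo-
o-----------o---
-o---------ooo-o
-oo-------o-----
---o-----ooo---o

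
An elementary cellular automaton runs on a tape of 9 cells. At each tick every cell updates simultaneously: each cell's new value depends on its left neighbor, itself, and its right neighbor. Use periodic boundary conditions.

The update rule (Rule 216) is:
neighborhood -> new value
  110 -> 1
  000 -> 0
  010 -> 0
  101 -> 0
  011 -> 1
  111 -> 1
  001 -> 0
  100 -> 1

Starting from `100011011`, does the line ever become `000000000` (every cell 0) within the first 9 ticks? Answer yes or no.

no

110011011
111011011
111011011  (fixed point — unchanged through tick 9)
tick 9 is 111011011, still not uniform 0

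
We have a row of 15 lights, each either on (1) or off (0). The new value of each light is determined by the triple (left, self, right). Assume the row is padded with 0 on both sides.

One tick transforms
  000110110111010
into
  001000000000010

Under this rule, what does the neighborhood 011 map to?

0

At position 3 the neighborhood is 011; the next row has 0 there.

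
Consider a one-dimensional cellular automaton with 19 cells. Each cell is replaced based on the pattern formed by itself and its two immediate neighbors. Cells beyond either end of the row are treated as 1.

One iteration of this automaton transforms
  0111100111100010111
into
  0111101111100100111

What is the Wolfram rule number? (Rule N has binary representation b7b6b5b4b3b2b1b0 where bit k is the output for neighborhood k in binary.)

position 2: 111 → 1  (bit 7 = 1)
position 4: 110 → 1  (bit 6 = 1)
position 0: 101 → 0  (bit 5 = 0)
position 5: 100 → 0  (bit 4 = 0)
position 1: 011 → 1  (bit 3 = 1)
position 14: 010 → 0  (bit 2 = 0)
position 6: 001 → 1  (bit 1 = 1)
position 12: 000 → 0  (bit 0 = 0)
bits b7..b0 = 11001010 = 202

202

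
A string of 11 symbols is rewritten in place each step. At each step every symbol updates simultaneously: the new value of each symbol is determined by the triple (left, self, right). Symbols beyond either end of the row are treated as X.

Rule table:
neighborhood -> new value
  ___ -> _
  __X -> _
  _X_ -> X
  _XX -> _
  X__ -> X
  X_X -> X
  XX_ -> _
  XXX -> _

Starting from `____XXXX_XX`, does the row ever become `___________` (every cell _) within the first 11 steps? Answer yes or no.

no

step 1: X_______X__
step 2: _X______XX_
step 3: XXX_______X
step 4: ___X_______
step 5: X__XX______
step 6: _X___X_____
step 7: XXX__XX____
step 8: ___X___X___
step 9: X__XX__XX__
step 10: _X___X___X_
step 11: XXX__XX__XX
step 11 is XXX__XX__XX, still not uniform _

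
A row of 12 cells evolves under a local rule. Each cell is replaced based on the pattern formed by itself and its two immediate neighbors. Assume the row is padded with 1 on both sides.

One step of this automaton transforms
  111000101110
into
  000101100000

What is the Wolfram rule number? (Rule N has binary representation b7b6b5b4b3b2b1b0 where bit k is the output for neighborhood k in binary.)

22

position 0: 111 → 0  (bit 7 = 0)
position 2: 110 → 0  (bit 6 = 0)
position 7: 101 → 0  (bit 5 = 0)
position 3: 100 → 1  (bit 4 = 1)
position 8: 011 → 0  (bit 3 = 0)
position 6: 010 → 1  (bit 2 = 1)
position 5: 001 → 1  (bit 1 = 1)
position 4: 000 → 0  (bit 0 = 0)
bits b7..b0 = 00010110 = 22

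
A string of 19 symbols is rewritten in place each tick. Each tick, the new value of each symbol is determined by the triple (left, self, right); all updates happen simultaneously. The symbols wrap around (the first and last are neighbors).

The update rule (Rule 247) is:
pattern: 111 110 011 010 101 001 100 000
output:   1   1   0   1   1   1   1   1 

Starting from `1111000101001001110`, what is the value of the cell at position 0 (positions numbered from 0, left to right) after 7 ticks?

1

0111111111111110111
1011111111111111011
1101111111111111101
1110111111111111110
0111011111111111111
1011101111111111111
1101110111111111111
position 0 holds 1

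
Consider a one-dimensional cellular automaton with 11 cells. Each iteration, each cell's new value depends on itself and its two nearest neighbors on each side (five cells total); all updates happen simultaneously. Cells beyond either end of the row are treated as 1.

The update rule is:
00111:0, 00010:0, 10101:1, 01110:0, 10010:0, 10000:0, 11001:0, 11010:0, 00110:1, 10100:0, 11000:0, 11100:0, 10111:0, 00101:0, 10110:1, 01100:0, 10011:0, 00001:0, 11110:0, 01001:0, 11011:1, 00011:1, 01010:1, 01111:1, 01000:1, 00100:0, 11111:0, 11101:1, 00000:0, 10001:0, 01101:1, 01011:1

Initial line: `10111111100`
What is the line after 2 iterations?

01001000001

11010000000
01001000001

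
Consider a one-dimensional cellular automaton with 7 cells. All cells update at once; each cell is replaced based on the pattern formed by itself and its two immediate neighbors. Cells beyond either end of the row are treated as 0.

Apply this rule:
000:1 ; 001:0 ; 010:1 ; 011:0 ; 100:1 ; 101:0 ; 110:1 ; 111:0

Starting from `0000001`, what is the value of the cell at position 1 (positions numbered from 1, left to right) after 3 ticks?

1111101
0000101
1110101
position 1 holds 1

1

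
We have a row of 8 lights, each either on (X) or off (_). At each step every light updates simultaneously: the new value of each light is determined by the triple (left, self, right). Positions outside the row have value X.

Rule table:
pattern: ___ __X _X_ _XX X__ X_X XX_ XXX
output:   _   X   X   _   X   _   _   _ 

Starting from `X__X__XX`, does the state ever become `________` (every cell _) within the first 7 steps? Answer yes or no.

no

_XXXXX__
______XX
X____X__
_X__XXXX
_XXX____
____X__X
X__XXXX_
step 7 is X__XXXX_, still not uniform _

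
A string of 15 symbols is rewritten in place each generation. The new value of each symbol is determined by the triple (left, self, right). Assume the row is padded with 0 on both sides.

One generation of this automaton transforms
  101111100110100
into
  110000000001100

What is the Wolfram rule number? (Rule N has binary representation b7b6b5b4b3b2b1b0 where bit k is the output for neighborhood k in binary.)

position 3: 111 → 0  (bit 7 = 0)
position 6: 110 → 0  (bit 6 = 0)
position 1: 101 → 1  (bit 5 = 1)
position 7: 100 → 0  (bit 4 = 0)
position 2: 011 → 0  (bit 3 = 0)
position 0: 010 → 1  (bit 2 = 1)
position 8: 001 → 0  (bit 1 = 0)
position 14: 000 → 0  (bit 0 = 0)
bits b7..b0 = 00100100 = 36

36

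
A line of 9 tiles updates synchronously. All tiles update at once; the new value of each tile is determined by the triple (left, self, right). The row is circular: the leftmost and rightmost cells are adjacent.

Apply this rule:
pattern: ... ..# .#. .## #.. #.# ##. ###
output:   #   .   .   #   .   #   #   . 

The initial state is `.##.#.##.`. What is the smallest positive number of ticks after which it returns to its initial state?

.###.###.
.#.###.#.
..##.##..
#.#####.#
###...###
..#.#.#..
#..#.#..#
#...#...#
#.#...#.#
##..#..##
.#.....#.
...###...
##.#.#.##
.##.#.##.

14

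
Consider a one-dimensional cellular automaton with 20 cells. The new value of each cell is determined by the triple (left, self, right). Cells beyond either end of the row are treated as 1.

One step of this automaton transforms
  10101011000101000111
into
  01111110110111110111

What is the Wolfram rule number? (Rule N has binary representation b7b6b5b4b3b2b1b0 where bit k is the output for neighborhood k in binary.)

189

position 18: 111 → 1  (bit 7 = 1)
position 0: 110 → 0  (bit 6 = 0)
position 1: 101 → 1  (bit 5 = 1)
position 8: 100 → 1  (bit 4 = 1)
position 6: 011 → 1  (bit 3 = 1)
position 2: 010 → 1  (bit 2 = 1)
position 10: 001 → 0  (bit 1 = 0)
position 9: 000 → 1  (bit 0 = 1)
bits b7..b0 = 10111101 = 189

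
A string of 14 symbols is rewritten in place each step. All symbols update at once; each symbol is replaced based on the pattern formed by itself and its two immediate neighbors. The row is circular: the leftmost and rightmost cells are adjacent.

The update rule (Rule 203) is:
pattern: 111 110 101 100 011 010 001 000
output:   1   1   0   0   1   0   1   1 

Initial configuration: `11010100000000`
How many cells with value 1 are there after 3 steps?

11000001111111
11011111111111
11011111111111
count of 1: 13

13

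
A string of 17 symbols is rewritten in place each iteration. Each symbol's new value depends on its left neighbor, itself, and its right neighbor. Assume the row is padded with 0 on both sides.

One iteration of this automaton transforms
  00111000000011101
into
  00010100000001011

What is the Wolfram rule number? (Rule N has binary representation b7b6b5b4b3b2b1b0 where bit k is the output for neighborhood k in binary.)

180

position 3: 111 → 1  (bit 7 = 1)
position 4: 110 → 0  (bit 6 = 0)
position 15: 101 → 1  (bit 5 = 1)
position 5: 100 → 1  (bit 4 = 1)
position 2: 011 → 0  (bit 3 = 0)
position 16: 010 → 1  (bit 2 = 1)
position 1: 001 → 0  (bit 1 = 0)
position 0: 000 → 0  (bit 0 = 0)
bits b7..b0 = 10110100 = 180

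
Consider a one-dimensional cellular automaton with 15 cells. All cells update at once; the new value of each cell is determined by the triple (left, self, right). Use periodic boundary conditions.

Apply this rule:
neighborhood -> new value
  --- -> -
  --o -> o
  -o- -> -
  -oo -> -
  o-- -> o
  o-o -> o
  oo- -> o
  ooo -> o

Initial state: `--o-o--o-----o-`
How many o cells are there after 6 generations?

-o-o-oo-o---o-o
o-o-o-oo-o-o-o-
-o-o-o-oo-o-o-o
o-o-o-o-oo-o-o-
-o-o-o-o-oo-o-o
o-o-o-o-o-oo-o-
count of o: 8

8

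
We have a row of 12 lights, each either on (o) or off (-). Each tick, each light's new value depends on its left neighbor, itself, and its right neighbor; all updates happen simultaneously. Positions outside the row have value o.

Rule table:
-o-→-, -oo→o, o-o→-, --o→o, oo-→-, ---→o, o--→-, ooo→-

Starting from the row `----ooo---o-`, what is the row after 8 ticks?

-oooo---oo--
-o----ooo--o
---oooo---oo
-ooo----ooo-
-o---oooo---
---ooo----oo
-ooo---oooo-
-o---ooo----

-o---ooo----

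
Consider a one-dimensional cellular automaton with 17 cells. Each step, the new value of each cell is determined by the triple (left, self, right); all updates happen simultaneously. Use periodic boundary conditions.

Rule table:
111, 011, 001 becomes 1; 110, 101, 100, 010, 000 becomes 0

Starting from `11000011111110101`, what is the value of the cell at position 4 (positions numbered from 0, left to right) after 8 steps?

1

10000111111100001
00001111111000011
00011111110000110
00111111100001100
01111111000011000
11111110000110000
11111100001100001
11111000011000011
position 4 holds 1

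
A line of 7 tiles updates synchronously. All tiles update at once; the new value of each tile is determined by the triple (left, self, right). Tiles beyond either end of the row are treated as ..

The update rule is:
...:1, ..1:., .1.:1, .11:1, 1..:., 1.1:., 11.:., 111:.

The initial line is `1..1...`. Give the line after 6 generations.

1..1.11
1..1.1.
1..1.1.  (fixed point — unchanged through generation 6)

1..1.1.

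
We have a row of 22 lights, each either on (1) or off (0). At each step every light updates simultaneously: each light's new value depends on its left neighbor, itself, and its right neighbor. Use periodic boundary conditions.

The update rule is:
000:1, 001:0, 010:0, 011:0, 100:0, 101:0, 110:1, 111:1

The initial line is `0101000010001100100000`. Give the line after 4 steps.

0001011110011100001001

0000011000100100001111
0111001010000001100111
0011000000111100100011
0001011110011100001001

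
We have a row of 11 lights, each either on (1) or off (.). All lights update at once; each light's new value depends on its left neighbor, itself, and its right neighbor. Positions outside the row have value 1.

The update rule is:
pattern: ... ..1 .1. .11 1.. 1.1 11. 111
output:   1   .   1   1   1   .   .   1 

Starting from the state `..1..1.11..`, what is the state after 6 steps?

step 1: 1.11.1.1.1.
step 2: ..1..1.1.1.
step 3: 1.11.1.1.1.  (repeats step 1; period 2)
step 6: ..1..1.1.1.

..1..1.1.1.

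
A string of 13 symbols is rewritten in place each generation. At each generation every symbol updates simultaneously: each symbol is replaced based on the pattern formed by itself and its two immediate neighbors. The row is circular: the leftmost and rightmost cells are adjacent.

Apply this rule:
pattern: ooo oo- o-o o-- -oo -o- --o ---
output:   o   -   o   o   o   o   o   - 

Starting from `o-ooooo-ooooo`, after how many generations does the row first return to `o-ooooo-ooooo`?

13

generation 1: -ooooo-oooooo
generation 2: ooooo-oooooo-
generation 3: oooo-oooooo-o
generation 4: ooo-oooooo-oo
generation 5: oo-oooooo-ooo
generation 6: o-oooooo-oooo
generation 7: -oooooo-ooooo
generation 8: oooooo-ooooo-
generation 9: ooooo-ooooo-o
generation 10: oooo-ooooo-oo
generation 11: ooo-ooooo-ooo
generation 12: oo-ooooo-oooo
generation 13: o-ooooo-ooooo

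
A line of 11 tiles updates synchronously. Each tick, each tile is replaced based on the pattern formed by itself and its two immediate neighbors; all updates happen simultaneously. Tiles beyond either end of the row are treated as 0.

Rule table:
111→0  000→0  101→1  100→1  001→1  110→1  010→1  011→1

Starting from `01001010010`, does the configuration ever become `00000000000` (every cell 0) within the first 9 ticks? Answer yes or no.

no

11111111111
10000000001
11000000011
11100000111
10110001101
11111011111
10001110001
11011011011
11111111111
tick 9 is 11111111111, still not uniform 0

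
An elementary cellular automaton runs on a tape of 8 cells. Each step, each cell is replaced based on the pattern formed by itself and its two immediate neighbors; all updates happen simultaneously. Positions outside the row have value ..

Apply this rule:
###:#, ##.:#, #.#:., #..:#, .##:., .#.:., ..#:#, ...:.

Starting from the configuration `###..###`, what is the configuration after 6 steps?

step 1: .####.##
step 2: #.###..#
step 3: ...####.
step 4: ..#.####
step 5: .#...###
step 6: #.#.#.##

#.#.#.##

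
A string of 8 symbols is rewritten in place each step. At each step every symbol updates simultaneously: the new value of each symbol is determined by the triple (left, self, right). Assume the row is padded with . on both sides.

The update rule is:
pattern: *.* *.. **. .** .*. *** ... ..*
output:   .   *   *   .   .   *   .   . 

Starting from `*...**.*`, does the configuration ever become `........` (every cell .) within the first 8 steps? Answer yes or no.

.*...*..
..*...*.
...*...*
....*...
.....*..
......*.
.......*
........
all cells are . at step 8

yes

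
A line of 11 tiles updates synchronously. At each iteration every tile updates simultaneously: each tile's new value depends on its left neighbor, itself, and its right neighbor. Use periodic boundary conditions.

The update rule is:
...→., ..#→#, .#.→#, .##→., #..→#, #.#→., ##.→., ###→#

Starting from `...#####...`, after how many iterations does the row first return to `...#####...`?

31

iteration 1: ..#.###.#..
iteration 2: .##..#..##.
iteration 3: #..#####..#
iteration 4: .##.###.##.
iteration 5: #....#....#
iteration 6: .#..###..#.
iteration 7: ####.#.####
iteration 8: ###..#..###
iteration 9: ##.#####.##
iteration 10: #...###...#
iteration 11: .#.#.#.#.#.
iteration 12: ##.#.#.#.##
iteration 13: #..#.#.#..#
iteration 14: .###.#.###.
iteration 15: #.#..#..#.#
iteration 16: ..#######..
iteration 17: .#.#####.#.
iteration 18: ##..###..##
iteration 19: #.##.#.##.#
iteration 20: .....#.....
iteration 21: ....###....
iteration 22: ...#.#.#...
iteration 23: ..##.#.##..
iteration 24: .#...#...#.
iteration 25: ###.###.###
iteration 26: ##...#...##
iteration 27: #.#.###.#.#
iteration 28: ..#..#..#..
iteration 29: .#########.
iteration 30: #.#######.#
iteration 31: ...#####...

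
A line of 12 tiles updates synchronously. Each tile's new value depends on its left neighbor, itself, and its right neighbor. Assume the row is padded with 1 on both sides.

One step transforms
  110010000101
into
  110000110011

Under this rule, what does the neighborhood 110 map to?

At position 1 the neighborhood is 110; the next row has 1 there.

1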